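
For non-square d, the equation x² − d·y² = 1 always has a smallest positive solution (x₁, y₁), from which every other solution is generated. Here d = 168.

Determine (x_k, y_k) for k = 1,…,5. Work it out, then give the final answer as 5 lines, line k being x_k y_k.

d=168: √d = [12; 1,24] (ℓ=2, even), read p_1/q_1
step 0: (12, 1)  from 12·(1,0) + (0,1)
step 1: (13, 1)  from 1·(12,1) + (1,0)
→ (13, 1).  Check: 13²=169, 168·1²=168, difference 1.
(x_2, y_2) = (13·13 + 168·1·1, 13·1 + 1·13) = (337, 26)
(x_3, y_3) = (13·337 + 168·1·26, 13·26 + 1·337) = (8749, 675)
(x_4, y_4) = (13·8749 + 168·1·675, 13·675 + 1·8749) = (227137, 17524)
(x_5, y_5) = (13·227137 + 168·1·17524, 13·17524 + 1·227137) = (5896813, 454949)

13 1
337 26
8749 675
227137 17524
5896813 454949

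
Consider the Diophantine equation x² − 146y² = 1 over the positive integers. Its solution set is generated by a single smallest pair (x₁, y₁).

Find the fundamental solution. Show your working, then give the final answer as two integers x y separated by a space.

145 12

d=146: √d = [12; 12,24] (ℓ=2, even), read p_1/q_1
k=0  a_k=12  p_k/q_k = 12/1
k=1  a_k=12  p_k/q_k = 145/12
fundamental: x₁=145, y₁=12  (since 21025 − 146·144 = 1)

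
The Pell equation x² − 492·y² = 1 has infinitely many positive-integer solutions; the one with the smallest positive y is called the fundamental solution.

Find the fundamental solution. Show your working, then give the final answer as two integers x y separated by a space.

29767 1342

d=492: √d = [22; 5,1,1,10,1,1,5,44] (ℓ=8, even), read p_7/q_7
k=0  a_k=22  p_k/q_k = 22/1
…
k=2  a_k=1  p_k/q_k = 133/6
…
k=6  a_k=1  p_k/q_k = 5390/243
k=7  a_k=5  p_k/q_k = 29767/1342
→ (29767, 1342).  Check: 29767²=886074289, 492·1342²=886074288, difference 1.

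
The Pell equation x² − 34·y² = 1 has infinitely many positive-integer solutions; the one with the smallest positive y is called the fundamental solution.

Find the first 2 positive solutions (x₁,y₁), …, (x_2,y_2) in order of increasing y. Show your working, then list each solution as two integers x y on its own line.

35 6
2449 420

d=34: √d = [5; 1,4,1,10] (ℓ=4, even), read p_3/q_3
a_0=5:  p_0=5·1+0=5,  q_0=5·0+1=1
a_1=1:  p_1=1·5+1=6,  q_1=1·1+0=1
a_2=4:  p_2=4·6+5=29,  q_2=4·1+1=5
a_3=1:  p_3=1·29+6=35,  q_3=1·5+1=6
(x₁, y₁) = (35, 6);  35² − 34·6² = 1 ✓
k=2:  x_2 = 35·35+34·6·6 = 2449,  y_2 = 35·6+6·35 = 420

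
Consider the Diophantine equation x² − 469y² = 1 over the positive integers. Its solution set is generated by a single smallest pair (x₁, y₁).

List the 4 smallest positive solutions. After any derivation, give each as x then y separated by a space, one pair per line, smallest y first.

[21; 1,1,1,10,6,10,1,1,1,42] for √469; ℓ=10 ⇒ convergent index 9
k=0  a_k=21  p_k/q_k = 21/1
k=1  a_k=1  p_k/q_k = 22/1
…
k=4  a_k=10  p_k/q_k = 693/32
…
k=6  a_k=10  p_k/q_k = 42923/1982
k=7  a_k=1  p_k/q_k = 47146/2177
k=8  a_k=1  p_k/q_k = 90069/4159
k=9  a_k=1  p_k/q_k = 137215/6336
→ (137215, 6336).  Check: 137215²=18827956225, 469·6336²=18827956224, difference 1.
n=2: (137215,6336)∘(137215,6336) = (137215·137215+469·6336·6336, 137215·6336+6336·137215) = (37655912449,1738788480)
n=3: (37655912449,1738788480)∘(137215,6336) = (137215·37655912449+469·6336·1738788480, 137215·1738788480+6336·37655912449) = (10333912053241855,477175722560064)
n=4: (10333912053241855,477175722560064)∘(137215,6336) = (137215·10333912053241855+469·6336·477175722560064, 137215·477175722560064+6336·10333912053241855) = (2835935484733506355201,130951333540419575040)

137215 6336
37655912449 1738788480
10333912053241855 477175722560064
2835935484733506355201 130951333540419575040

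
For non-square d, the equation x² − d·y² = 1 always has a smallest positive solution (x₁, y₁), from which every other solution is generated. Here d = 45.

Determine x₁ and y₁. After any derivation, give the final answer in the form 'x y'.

161 24

√45 = [6; 1,2,2,2,1,12, …], period ℓ=6 (even) → k=5
step 0: (6, 1)  from 6·(1,0) + (0,1)
…
step 2: (20, 3)  from 2·(7,1) + (6,1)
…
step 4: (114, 17)  from 2·(47,7) + (20,3)
step 5: (161, 24)  from 1·(114,17) + (47,7)
→ (161, 24).  Check: 161²=25921, 45·24²=25920, difference 1.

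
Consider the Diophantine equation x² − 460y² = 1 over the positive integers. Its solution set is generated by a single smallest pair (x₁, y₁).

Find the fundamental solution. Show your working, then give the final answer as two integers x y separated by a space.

√460 → a₀=21, period (2,4,3,1,2,10,2,1,3,4,2,42); ℓ=12 even so k=11
step 0: (21, 1)  from 21·(1,0) + (0,1)
…
step 2: (193, 9)  from 4·(43,2) + (21,1)
step 3: (622, 29)  from 3·(193,9) + (43,2)
…
step 5: (2252, 105)  from 2·(815,38) + (622,29)
…
step 7: (48922, 2281)  from 2·(23335,1088) + (2252,105)
…
step 10: (1135029, 52921)  from 4·(265693,12388) + (72257,3369)
step 11: (2535751, 118230)  from 2·(1135029,52921) + (265693,12388)
→ (2535751, 118230).  Check: 2535751²=6430033134001, 460·118230²=6430033134000, difference 1.

2535751 118230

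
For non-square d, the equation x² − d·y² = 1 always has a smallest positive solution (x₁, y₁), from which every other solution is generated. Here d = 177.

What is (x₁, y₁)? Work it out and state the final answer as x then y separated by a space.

62423 4692

d=177: √d = [13; 3,3,2,8,2,3,3,26] (ℓ=8, even), read p_7/q_7
step 0: (13, 1)  from 13·(1,0) + (0,1)
…
step 2: (133, 10)  from 3·(40,3) + (13,1)
step 3: (306, 23)  from 2·(133,10) + (40,3)
step 4: (2581, 194)  from 8·(306,23) + (133,10)
…
step 6: (18985, 1427)  from 3·(5468,411) + (2581,194)
step 7: (62423, 4692)  from 3·(18985,1427) + (5468,411)
(x₁, y₁) = (62423, 4692);  62423² − 177·4692² = 1 ✓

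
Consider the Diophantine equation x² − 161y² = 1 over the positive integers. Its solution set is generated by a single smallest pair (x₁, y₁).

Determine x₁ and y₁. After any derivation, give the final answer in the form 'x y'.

11775 928

[12; 1,2,4,1,2,1,4,2,1,24] for √161; ℓ=10 ⇒ convergent index 9
k=0  a_k=12  p_k/q_k = 12/1
k=1  a_k=1  p_k/q_k = 13/1
…
k=3  a_k=4  p_k/q_k = 165/13
k=4  a_k=1  p_k/q_k = 203/16
k=5  a_k=2  p_k/q_k = 571/45
k=6  a_k=1  p_k/q_k = 774/61
k=7  a_k=4  p_k/q_k = 3667/289
k=8  a_k=2  p_k/q_k = 8108/639
k=9  a_k=1  p_k/q_k = 11775/928
fundamental: x₁=11775, y₁=928  (since 138650625 − 161·861184 = 1)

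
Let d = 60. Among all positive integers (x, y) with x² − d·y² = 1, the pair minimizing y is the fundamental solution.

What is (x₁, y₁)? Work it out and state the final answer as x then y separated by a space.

[7; 1,2,1,14] for √60; ℓ=4 ⇒ convergent index 3
a_0=7:  p_0=7·1+0=7,  q_0=7·0+1=1
a_1=1:  p_1=1·7+1=8,  q_1=1·1+0=1
a_2=2:  p_2=2·8+7=23,  q_2=2·1+1=3
a_3=1:  p_3=1·23+8=31,  q_3=1·3+1=4
→ (31, 4).  Check: 31²=961, 60·4²=960, difference 1.

31 4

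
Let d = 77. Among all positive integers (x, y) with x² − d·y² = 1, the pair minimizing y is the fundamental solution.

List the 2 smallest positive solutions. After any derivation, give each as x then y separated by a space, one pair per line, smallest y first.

351 40
246401 28080

d=77: √d = [8; 1,3,2,3,1,16] (ℓ=6, even), read p_5/q_5
a_0=8:  p_0=8·1+0=8,  q_0=8·0+1=1
a_1=1:  p_1=1·8+1=9,  q_1=1·1+0=1
a_2=3:  p_2=3·9+8=35,  q_2=3·1+1=4
a_3=2:  p_3=2·35+9=79,  q_3=2·4+1=9
a_4=3:  p_4=3·79+35=272,  q_4=3·9+4=31
a_5=1:  p_5=1·272+79=351,  q_5=1·31+9=40
→ (351, 40).  Check: 351²=123201, 77·40²=123200, difference 1.
(x_2, y_2) = (351·351 + 77·40·40, 351·40 + 40·351) = (246401, 28080)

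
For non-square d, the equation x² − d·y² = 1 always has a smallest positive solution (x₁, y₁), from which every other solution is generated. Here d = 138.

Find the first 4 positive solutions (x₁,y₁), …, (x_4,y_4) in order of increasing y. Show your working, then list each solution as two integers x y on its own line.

[11; 1,2,1,22] for √138; ℓ=4 ⇒ convergent index 3
k=0  a_k=11  p_k/q_k = 11/1
…
k=2  a_k=2  p_k/q_k = 35/3
k=3  a_k=1  p_k/q_k = 47/4
→ (47, 4).  Check: 47²=2209, 138·4²=2208, difference 1.
(x_2, y_2) = (47·47 + 138·4·4, 47·4 + 4·47) = (4417, 376)
(x_3, y_3) = (47·4417 + 138·4·376, 47·376 + 4·4417) = (415151, 35340)
(x_4, y_4) = (47·415151 + 138·4·35340, 47·35340 + 4·415151) = (39019777, 3321584)

47 4
4417 376
415151 35340
39019777 3321584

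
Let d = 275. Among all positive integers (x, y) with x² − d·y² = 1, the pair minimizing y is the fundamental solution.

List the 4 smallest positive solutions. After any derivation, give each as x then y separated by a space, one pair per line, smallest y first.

√275 → a₀=16, period (1,1,2,1,1,32); ℓ=6 even so k=5
a_0=16:  p_0=16·1+0=16,  q_0=16·0+1=1
a_1=1:  p_1=1·16+1=17,  q_1=1·1+0=1
a_2=1:  p_2=1·17+16=33,  q_2=1·1+1=2
a_3=2:  p_3=2·33+17=83,  q_3=2·2+1=5
a_4=1:  p_4=1·83+33=116,  q_4=1·5+2=7
a_5=1:  p_5=1·116+83=199,  q_5=1·7+5=12
(x₁, y₁) = (199, 12);  199² − 275·12² = 1 ✓
(199+12√275)^2 = 79201 + 4776√275
(199+12√275)^3 = 31521799 + 1900836√275
(199+12√275)^4 = 12545596801 + 756527952√275

199 12
79201 4776
31521799 1900836
12545596801 756527952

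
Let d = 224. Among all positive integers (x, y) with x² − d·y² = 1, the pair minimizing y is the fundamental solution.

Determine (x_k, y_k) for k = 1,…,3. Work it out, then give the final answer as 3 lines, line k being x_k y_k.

15 1
449 30
13455 899

[14; 1,28] for √224; ℓ=2 ⇒ convergent index 1
step 0: (14, 1)  from 14·(1,0) + (0,1)
step 1: (15, 1)  from 1·(14,1) + (1,0)
→ (15, 1).  Check: 15²=225, 224·1²=224, difference 1.
(x_2, y_2) = (15·15 + 224·1·1, 15·1 + 1·15) = (449, 30)
(x_3, y_3) = (15·449 + 224·1·30, 15·30 + 1·449) = (13455, 899)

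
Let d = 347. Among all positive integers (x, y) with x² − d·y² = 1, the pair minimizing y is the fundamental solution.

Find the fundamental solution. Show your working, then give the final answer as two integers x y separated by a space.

641602 34443

√347 = [18; 1,1,1,2,4,…,1,1,36, …], period ℓ=14 (even) → k=13
i=0: a=18 ⇒ p=18, q=1
i=1: a=1 ⇒ p=19, q=1
…
i=4: a=2 ⇒ p=149, q=8
i=5: a=4 ⇒ p=652, q=35
…
i=8: a=1 ⇒ p=15070, q=809
i=9: a=4 ⇒ p=74549, q=4002
i=10: a=2 ⇒ p=164168, q=8813
…
i=12: a=1 ⇒ p=402885, q=21628
i=13: a=1 ⇒ p=641602, q=34443
fundamental: x₁=641602, y₁=34443  (since 411653126404 − 347·1186320249 = 1)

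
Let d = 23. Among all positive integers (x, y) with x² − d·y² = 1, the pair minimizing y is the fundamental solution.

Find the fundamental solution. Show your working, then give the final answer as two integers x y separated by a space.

24 5

√23 = [4; 1,3,1,8, …], period ℓ=4 (even) → k=3
step 0: (4, 1)  from 4·(1,0) + (0,1)
step 1: (5, 1)  from 1·(4,1) + (1,0)
step 2: (19, 4)  from 3·(5,1) + (4,1)
step 3: (24, 5)  from 1·(19,4) + (5,1)
(x₁, y₁) = (24, 5);  24² − 23·5² = 1 ✓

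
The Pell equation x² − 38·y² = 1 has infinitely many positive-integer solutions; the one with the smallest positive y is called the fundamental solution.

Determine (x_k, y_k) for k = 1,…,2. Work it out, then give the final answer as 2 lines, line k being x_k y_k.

37 6
2737 444

√38 → a₀=6, period (6,12); ℓ=2 even so k=1
k=0  a_k=6  p_k/q_k = 6/1
k=1  a_k=6  p_k/q_k = 37/6
(x₁, y₁) = (37, 6);  37² − 38·6² = 1 ✓
(37+6√38)^2 = 2737 + 444√38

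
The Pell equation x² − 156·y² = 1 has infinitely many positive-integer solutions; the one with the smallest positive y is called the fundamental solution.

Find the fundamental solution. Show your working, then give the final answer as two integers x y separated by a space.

d=156: √d = [12; 2,24] (ℓ=2, even), read p_1/q_1
step 0: (12, 1)  from 12·(1,0) + (0,1)
step 1: (25, 2)  from 2·(12,1) + (1,0)
→ (25, 2).  Check: 25²=625, 156·2²=624, difference 1.

25 2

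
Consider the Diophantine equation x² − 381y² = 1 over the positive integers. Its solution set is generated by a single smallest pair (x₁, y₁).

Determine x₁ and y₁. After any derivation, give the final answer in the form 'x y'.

1015 52

[19; 1,1,12,1,1,38] for √381; ℓ=6 ⇒ convergent index 5
step 0: (19, 1)  from 19·(1,0) + (0,1)
…
step 2: (39, 2)  from 1·(20,1) + (19,1)
step 3: (488, 25)  from 12·(39,2) + (20,1)
step 4: (527, 27)  from 1·(488,25) + (39,2)
step 5: (1015, 52)  from 1·(527,27) + (488,25)
→ (1015, 52).  Check: 1015²=1030225, 381·52²=1030224, difference 1.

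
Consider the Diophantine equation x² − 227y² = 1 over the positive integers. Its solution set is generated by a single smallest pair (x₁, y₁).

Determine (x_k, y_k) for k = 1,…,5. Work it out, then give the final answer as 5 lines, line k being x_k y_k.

226 15
102151 6780
46172026 3064545
20869653601 1385167560
9433037255626 626092672575

√227 → a₀=15, period (15,30); ℓ=2 even so k=1
step 0: (15, 1)  from 15·(1,0) + (0,1)
step 1: (226, 15)  from 15·(15,1) + (1,0)
fundamental: x₁=226, y₁=15  (since 51076 − 227·225 = 1)
k=2:  x_2 = 226·226+227·15·15 = 102151,  y_2 = 226·15+15·226 = 6780
k=3:  x_3 = 226·102151+227·15·6780 = 46172026,  y_3 = 226·6780+15·102151 = 3064545
k=4:  x_4 = 226·46172026+227·15·3064545 = 20869653601,  y_4 = 226·3064545+15·46172026 = 1385167560
k=5:  x_5 = 226·20869653601+227·15·1385167560 = 9433037255626,  y_5 = 226·1385167560+15·20869653601 = 626092672575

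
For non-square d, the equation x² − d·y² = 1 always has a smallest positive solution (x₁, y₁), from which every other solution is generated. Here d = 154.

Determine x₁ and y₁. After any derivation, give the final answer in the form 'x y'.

√154 → a₀=12, period (2,2,3,1,2,1,3,2,2,24); ℓ=10 even so k=9
step 0: (12, 1)  from 12·(1,0) + (0,1)
step 1: (25, 2)  from 2·(12,1) + (1,0)
step 2: (62, 5)  from 2·(25,2) + (12,1)
step 3: (211, 17)  from 3·(62,5) + (25,2)
…
step 6: (1030, 83)  from 1·(757,61) + (273,22)
step 7: (3847, 310)  from 3·(1030,83) + (757,61)
step 8: (8724, 703)  from 2·(3847,310) + (1030,83)
step 9: (21295, 1716)  from 2·(8724,703) + (3847,310)
(x₁, y₁) = (21295, 1716);  21295² − 154·1716² = 1 ✓

21295 1716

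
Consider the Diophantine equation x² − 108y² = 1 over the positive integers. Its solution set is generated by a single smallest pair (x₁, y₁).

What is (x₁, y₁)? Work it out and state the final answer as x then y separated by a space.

1351 130

√108 = [10; 2,1,1,4,1,1,2,20, …], period ℓ=8 (even) → k=7
k=0  a_k=10  p_k/q_k = 10/1
…
k=3  a_k=1  p_k/q_k = 52/5
…
k=6  a_k=1  p_k/q_k = 530/51
k=7  a_k=2  p_k/q_k = 1351/130
fundamental: x₁=1351, y₁=130  (since 1825201 − 108·16900 = 1)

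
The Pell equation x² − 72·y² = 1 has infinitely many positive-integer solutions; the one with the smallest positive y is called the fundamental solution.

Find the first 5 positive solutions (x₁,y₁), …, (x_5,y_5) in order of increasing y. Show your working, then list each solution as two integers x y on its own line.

17 2
577 68
19601 2310
665857 78472
22619537 2665738

√72 = [8; 2,16, …], period ℓ=2 (even) → k=1
a_0=8:  p_0=8·1+0=8,  q_0=8·0+1=1
a_1=2:  p_1=2·8+1=17,  q_1=2·1+0=2
fundamental: x₁=17, y₁=2  (since 289 − 72·4 = 1)
(x_2, y_2) = (17·17 + 72·2·2, 17·2 + 2·17) = (577, 68)
(x_3, y_3) = (17·577 + 72·2·68, 17·68 + 2·577) = (19601, 2310)
(x_4, y_4) = (17·19601 + 72·2·2310, 17·2310 + 2·19601) = (665857, 78472)
(x_5, y_5) = (17·665857 + 72·2·78472, 17·78472 + 2·665857) = (22619537, 2665738)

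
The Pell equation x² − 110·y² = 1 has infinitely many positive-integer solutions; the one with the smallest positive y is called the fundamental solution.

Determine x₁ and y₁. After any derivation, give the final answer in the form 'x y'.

21 2

√110 → a₀=10, period (2,20); ℓ=2 even so k=1
step 0: (10, 1)  from 10·(1,0) + (0,1)
step 1: (21, 2)  from 2·(10,1) + (1,0)
→ (21, 2).  Check: 21²=441, 110·2²=440, difference 1.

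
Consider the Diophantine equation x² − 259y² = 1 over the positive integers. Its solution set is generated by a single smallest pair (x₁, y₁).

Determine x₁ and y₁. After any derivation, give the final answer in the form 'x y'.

847225 52644

√259 = [16; 10,1,2,3,4,3,2,1,10,32, …], period ℓ=10 (even) → k=9
step 0: (16, 1)  from 16·(1,0) + (0,1)
…
step 8: (79196, 4921)  from 1·(55265,3434) + (23931,1487)
step 9: (847225, 52644)  from 10·(79196,4921) + (55265,3434)
fundamental: x₁=847225, y₁=52644  (since 717790200625 − 259·2771390736 = 1)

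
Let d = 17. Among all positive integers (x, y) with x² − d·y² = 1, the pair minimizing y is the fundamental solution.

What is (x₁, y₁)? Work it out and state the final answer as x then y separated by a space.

[4; 8] for √17; ℓ=1 ⇒ convergent index 1
step 0: (4, 1)  from 4·(1,0) + (0,1)
step 1: (33, 8)  from 8·(4,1) + (1,0)
(x₁, y₁) = (33, 8);  33² − 17·8² = 1 ✓

33 8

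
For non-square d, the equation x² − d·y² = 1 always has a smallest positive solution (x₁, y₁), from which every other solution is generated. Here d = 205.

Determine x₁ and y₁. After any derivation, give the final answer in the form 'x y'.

39689 2772

d=205: √d = [14; 3,6,1,4,1,6,3,28] (ℓ=8, even), read p_7/q_7
step 0: (14, 1)  from 14·(1,0) + (0,1)
step 1: (43, 3)  from 3·(14,1) + (1,0)
step 2: (272, 19)  from 6·(43,3) + (14,1)
step 3: (315, 22)  from 1·(272,19) + (43,3)
…
step 5: (1847, 129)  from 1·(1532,107) + (315,22)
step 6: (12614, 881)  from 6·(1847,129) + (1532,107)
step 7: (39689, 2772)  from 3·(12614,881) + (1847,129)
fundamental: x₁=39689, y₁=2772  (since 1575216721 − 205·7683984 = 1)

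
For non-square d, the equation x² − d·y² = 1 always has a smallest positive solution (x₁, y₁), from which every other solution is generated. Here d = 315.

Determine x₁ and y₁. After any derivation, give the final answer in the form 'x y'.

√315 → a₀=17, period (1,2,1,34); ℓ=4 even so k=3
i=0: a=17 ⇒ p=17, q=1
…
i=2: a=2 ⇒ p=53, q=3
i=3: a=1 ⇒ p=71, q=4
fundamental: x₁=71, y₁=4  (since 5041 − 315·16 = 1)

71 4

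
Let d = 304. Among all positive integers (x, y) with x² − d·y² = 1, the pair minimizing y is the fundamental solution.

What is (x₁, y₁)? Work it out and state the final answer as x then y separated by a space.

√304 = [17; 2,3,2,1,1,1,1,1,2,3,2,34, …], period ℓ=12 (even) → k=11
i=0: a=17 ⇒ p=17, q=1
i=1: a=2 ⇒ p=35, q=2
…
i=5: a=1 ⇒ p=680, q=39
…
i=8: a=1 ⇒ p=2842, q=163
…
i=10: a=3 ⇒ p=25177, q=1444
i=11: a=2 ⇒ p=57799, q=3315
→ (57799, 3315).  Check: 57799²=3340724401, 304·3315²=3340724400, difference 1.

57799 3315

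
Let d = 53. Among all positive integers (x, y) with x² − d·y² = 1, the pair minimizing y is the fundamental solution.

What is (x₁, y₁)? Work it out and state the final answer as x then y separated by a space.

66249 9100

d=53: √d = [7; 3,1,1,3,14] (ℓ=5, odd), read p_9/q_9
a_0=7:  p_0=7·1+0=7,  q_0=7·0+1=1
a_1=3:  p_1=3·7+1=22,  q_1=3·1+0=3
a_2=1:  p_2=1·22+7=29,  q_2=1·3+1=4
…
a_4=3:  p_4=3·51+29=182,  q_4=3·7+4=25
…
a_7=1:  p_7=1·7979+2599=10578,  q_7=1·1096+357=1453
a_8=1:  p_8=1·10578+7979=18557,  q_8=1·1453+1096=2549
a_9=3:  p_9=3·18557+10578=66249,  q_9=3·2549+1453=9100
→ (66249, 9100).  Check: 66249²=4388930001, 53·9100²=4388930000, difference 1.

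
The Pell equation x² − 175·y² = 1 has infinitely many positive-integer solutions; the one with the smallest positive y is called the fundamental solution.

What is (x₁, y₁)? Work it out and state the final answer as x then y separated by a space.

2024 153

d=175: √d = [13; 4,2,1,2,4,26] (ℓ=6, even), read p_5/q_5
k=0  a_k=13  p_k/q_k = 13/1
k=1  a_k=4  p_k/q_k = 53/4
k=2  a_k=2  p_k/q_k = 119/9
…
k=4  a_k=2  p_k/q_k = 463/35
k=5  a_k=4  p_k/q_k = 2024/153
fundamental: x₁=2024, y₁=153  (since 4096576 − 175·23409 = 1)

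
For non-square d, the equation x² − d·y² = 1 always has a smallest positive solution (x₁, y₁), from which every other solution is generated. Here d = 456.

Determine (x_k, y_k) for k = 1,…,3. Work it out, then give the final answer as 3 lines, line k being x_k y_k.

1025 48
2101249 98400
4307559425 201719952

[21; 2,1,4,1,2,42] for √456; ℓ=6 ⇒ convergent index 5
a_0=21:  p_0=21·1+0=21,  q_0=21·0+1=1
a_1=2:  p_1=2·21+1=43,  q_1=2·1+0=2
a_2=1:  p_2=1·43+21=64,  q_2=1·2+1=3
a_3=4:  p_3=4·64+43=299,  q_3=4·3+2=14
a_4=1:  p_4=1·299+64=363,  q_4=1·14+3=17
a_5=2:  p_5=2·363+299=1025,  q_5=2·17+14=48
(x₁, y₁) = (1025, 48);  1025² − 456·48² = 1 ✓
(x_2, y_2) = (1025·1025 + 456·48·48, 1025·48 + 48·1025) = (2101249, 98400)
(x_3, y_3) = (1025·2101249 + 456·48·98400, 1025·98400 + 48·2101249) = (4307559425, 201719952)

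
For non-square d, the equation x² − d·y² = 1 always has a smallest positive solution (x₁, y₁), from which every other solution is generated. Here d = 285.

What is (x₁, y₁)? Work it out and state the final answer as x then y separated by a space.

2431 144

√285 = [16; 1,7,2,7,1,32, …], period ℓ=6 (even) → k=5
i=0: a=16 ⇒ p=16, q=1
…
i=2: a=7 ⇒ p=135, q=8
…
i=4: a=7 ⇒ p=2144, q=127
i=5: a=1 ⇒ p=2431, q=144
fundamental: x₁=2431, y₁=144  (since 5909761 − 285·20736 = 1)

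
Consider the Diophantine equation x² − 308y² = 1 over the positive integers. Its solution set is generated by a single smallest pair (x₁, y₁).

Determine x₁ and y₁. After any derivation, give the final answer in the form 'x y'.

351 20

d=308: √d = [17; 1,1,4,1,1,34] (ℓ=6, even), read p_5/q_5
step 0: (17, 1)  from 17·(1,0) + (0,1)
step 1: (18, 1)  from 1·(17,1) + (1,0)
step 2: (35, 2)  from 1·(18,1) + (17,1)
step 3: (158, 9)  from 4·(35,2) + (18,1)
step 4: (193, 11)  from 1·(158,9) + (35,2)
step 5: (351, 20)  from 1·(193,11) + (158,9)
(x₁, y₁) = (351, 20);  351² − 308·20² = 1 ✓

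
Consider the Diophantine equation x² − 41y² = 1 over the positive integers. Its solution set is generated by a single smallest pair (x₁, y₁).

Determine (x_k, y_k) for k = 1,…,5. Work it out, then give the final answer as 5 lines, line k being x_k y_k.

2049 320
8396801 1311360
34410088449 5373952960
141012534067201 22022457918720
577869330197301249 90248027176961600

√41 = [6; 2,2,12, …], period ℓ=3 (odd) → k=5
i=0: a=6 ⇒ p=6, q=1
…
i=4: a=2 ⇒ p=826, q=129
i=5: a=2 ⇒ p=2049, q=320
fundamental: x₁=2049, y₁=320  (since 4198401 − 41·102400 = 1)
k=2:  x_2 = 2049·2049+41·320·320 = 8396801,  y_2 = 2049·320+320·2049 = 1311360
k=3:  x_3 = 2049·8396801+41·320·1311360 = 34410088449,  y_3 = 2049·1311360+320·8396801 = 5373952960
k=4:  x_4 = 2049·34410088449+41·320·5373952960 = 141012534067201,  y_4 = 2049·5373952960+320·34410088449 = 22022457918720
k=5:  x_5 = 2049·141012534067201+41·320·22022457918720 = 577869330197301249,  y_5 = 2049·22022457918720+320·141012534067201 = 90248027176961600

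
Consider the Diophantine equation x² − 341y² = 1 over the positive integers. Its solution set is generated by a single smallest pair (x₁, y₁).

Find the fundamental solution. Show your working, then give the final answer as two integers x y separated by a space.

√341 → a₀=18, period (2,6,1,8,2,…,6,2,36); ℓ=14 even so k=13
k=0  a_k=18  p_k/q_k = 18/1
…
k=7  a_k=2  p_k/q_k = 20479/1109
…
k=12  a_k=6  p_k/q_k = 4953942/268271
k=13  a_k=2  p_k/q_k = 10626551/575460
→ (10626551, 575460).  Check: 10626551²=112923586155601, 341·575460²=112923586155600, difference 1.

10626551 575460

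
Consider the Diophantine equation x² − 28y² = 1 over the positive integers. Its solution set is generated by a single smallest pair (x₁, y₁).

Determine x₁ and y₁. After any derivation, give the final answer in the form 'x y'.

127 24

d=28: √d = [5; 3,2,3,10] (ℓ=4, even), read p_3/q_3
step 0: (5, 1)  from 5·(1,0) + (0,1)
step 1: (16, 3)  from 3·(5,1) + (1,0)
step 2: (37, 7)  from 2·(16,3) + (5,1)
step 3: (127, 24)  from 3·(37,7) + (16,3)
→ (127, 24).  Check: 127²=16129, 28·24²=16128, difference 1.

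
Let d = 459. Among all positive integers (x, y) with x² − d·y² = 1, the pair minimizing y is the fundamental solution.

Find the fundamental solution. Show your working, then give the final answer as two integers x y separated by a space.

499850 23331

[21; 2,2,1,4,21,4,1,2,2,42] for √459; ℓ=10 ⇒ convergent index 9
step 0: (21, 1)  from 21·(1,0) + (0,1)
step 1: (43, 2)  from 2·(21,1) + (1,0)
…
step 3: (150, 7)  from 1·(107,5) + (43,2)
step 4: (707, 33)  from 4·(150,7) + (107,5)
…
step 6: (60695, 2833)  from 4·(14997,700) + (707,33)
…
step 8: (212079, 9899)  from 2·(75692,3533) + (60695,2833)
step 9: (499850, 23331)  from 2·(212079,9899) + (75692,3533)
(x₁, y₁) = (499850, 23331);  499850² − 459·23331² = 1 ✓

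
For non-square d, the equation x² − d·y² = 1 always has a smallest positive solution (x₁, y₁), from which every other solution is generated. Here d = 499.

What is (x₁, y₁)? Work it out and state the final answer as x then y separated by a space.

[22; 2,1,21,1,2,44] for √499; ℓ=6 ⇒ convergent index 5
step 0: (22, 1)  from 22·(1,0) + (0,1)
step 1: (45, 2)  from 2·(22,1) + (1,0)
…
step 4: (1519, 68)  from 1·(1452,65) + (67,3)
step 5: (4490, 201)  from 2·(1519,68) + (1452,65)
→ (4490, 201).  Check: 4490²=20160100, 499·201²=20160099, difference 1.

4490 201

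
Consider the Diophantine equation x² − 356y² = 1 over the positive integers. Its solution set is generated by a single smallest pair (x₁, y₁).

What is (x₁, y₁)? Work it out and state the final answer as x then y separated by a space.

√356 = [18; 1,6,1,1,2,…,6,1,36, …], period ℓ=14 (even) → k=13
a_0=18:  p_0=18·1+0=18,  q_0=18·0+1=1
…
a_4=1:  p_4=1·151+132=283,  q_4=1·8+7=15
…
a_6=1:  p_6=1·717+283=1000,  q_6=1·38+15=53
…
a_8=1:  p_8=1·8717+1000=9717,  q_8=1·462+53=515
a_9=2:  p_9=2·9717+8717=28151,  q_9=2·515+462=1492
a_10=1:  p_10=1·28151+9717=37868,  q_10=1·1492+515=2007
…
a_12=6:  p_12=6·66019+37868=433982,  q_12=6·3499+2007=23001
a_13=1:  p_13=1·433982+66019=500001,  q_13=1·23001+3499=26500
(x₁, y₁) = (500001, 26500);  500001² − 356·26500² = 1 ✓

500001 26500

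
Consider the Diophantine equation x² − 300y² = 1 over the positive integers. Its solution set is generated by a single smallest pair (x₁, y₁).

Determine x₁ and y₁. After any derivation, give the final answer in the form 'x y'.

√300 = [17; 3,8,3,34, …], period ℓ=4 (even) → k=3
k=0  a_k=17  p_k/q_k = 17/1
…
k=2  a_k=8  p_k/q_k = 433/25
k=3  a_k=3  p_k/q_k = 1351/78
(x₁, y₁) = (1351, 78);  1351² − 300·78² = 1 ✓

1351 78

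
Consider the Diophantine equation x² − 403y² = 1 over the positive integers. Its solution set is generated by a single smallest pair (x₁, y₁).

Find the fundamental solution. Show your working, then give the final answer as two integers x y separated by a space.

[20; 13,2,1,3,1,3,1,2,13,40] for √403; ℓ=10 ⇒ convergent index 9
k=0  a_k=20  p_k/q_k = 20/1
k=1  a_k=13  p_k/q_k = 261/13
…
k=3  a_k=1  p_k/q_k = 803/40
k=4  a_k=3  p_k/q_k = 2951/147
…
k=8  a_k=2  p_k/q_k = 50147/2498
k=9  a_k=13  p_k/q_k = 669878/33369
fundamental: x₁=669878, y₁=33369  (since 448736534884 − 403·1113490161 = 1)

669878 33369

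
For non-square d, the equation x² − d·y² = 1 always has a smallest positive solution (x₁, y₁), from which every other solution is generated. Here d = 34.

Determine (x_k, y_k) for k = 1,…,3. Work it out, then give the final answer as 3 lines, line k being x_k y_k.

35 6
2449 420
171395 29394

√34 → a₀=5, period (1,4,1,10); ℓ=4 even so k=3
step 0: (5, 1)  from 5·(1,0) + (0,1)
step 1: (6, 1)  from 1·(5,1) + (1,0)
step 2: (29, 5)  from 4·(6,1) + (5,1)
step 3: (35, 6)  from 1·(29,5) + (6,1)
fundamental: x₁=35, y₁=6  (since 1225 − 34·36 = 1)
n=2: (35,6)∘(35,6) = (35·35+34·6·6, 35·6+6·35) = (2449,420)
n=3: (2449,420)∘(35,6) = (35·2449+34·6·420, 35·420+6·2449) = (171395,29394)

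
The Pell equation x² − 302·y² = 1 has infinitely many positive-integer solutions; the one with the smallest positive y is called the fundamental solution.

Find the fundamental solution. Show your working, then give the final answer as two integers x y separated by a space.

√302 = [17; 2,1,1,1,4,…,1,2,34, …], period ℓ=16 (even) → k=15
a_0=17:  p_0=17·1+0=17,  q_0=17·0+1=1
…
a_6=2:  p_6=2·643+139=1425,  q_6=2·37+8=82
…
a_8=16:  p_8=16·2068+1425=34513,  q_8=16·119+82=1986
a_9=1:  p_9=1·34513+2068=36581,  q_9=1·1986+119=2105
a_10=2:  p_10=2·36581+34513=107675,  q_10=2·2105+1986=6196
a_11=4:  p_11=4·107675+36581=467281,  q_11=4·6196+2105=26889
a_12=1:  p_12=1·467281+107675=574956,  q_12=1·26889+6196=33085
…
a_14=1:  p_14=1·1042237+574956=1617193,  q_14=1·59974+33085=93059
a_15=2:  p_15=2·1617193+1042237=4276623,  q_15=2·93059+59974=246092
(x₁, y₁) = (4276623, 246092);  4276623² − 302·246092² = 1 ✓

4276623 246092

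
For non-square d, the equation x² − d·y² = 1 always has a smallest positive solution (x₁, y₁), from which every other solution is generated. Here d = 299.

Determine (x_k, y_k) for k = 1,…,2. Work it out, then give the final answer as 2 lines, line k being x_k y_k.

√299 → a₀=17, period (3,2,3,34); ℓ=4 even so k=3
i=0: a=17 ⇒ p=17, q=1
i=1: a=3 ⇒ p=52, q=3
i=2: a=2 ⇒ p=121, q=7
i=3: a=3 ⇒ p=415, q=24
fundamental: x₁=415, y₁=24  (since 172225 − 299·576 = 1)
(x_2, y_2) = (415·415 + 299·24·24, 415·24 + 24·415) = (344449, 19920)

415 24
344449 19920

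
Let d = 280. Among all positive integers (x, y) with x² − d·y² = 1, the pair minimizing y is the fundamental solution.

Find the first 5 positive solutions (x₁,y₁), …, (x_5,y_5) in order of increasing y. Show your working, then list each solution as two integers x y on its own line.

√280 → a₀=16, period (1,2,1,2,1,32); ℓ=6 even so k=5
a_0=16:  p_0=16·1+0=16,  q_0=16·0+1=1
…
a_3=1:  p_3=1·50+17=67,  q_3=1·3+1=4
a_4=2:  p_4=2·67+50=184,  q_4=2·4+3=11
a_5=1:  p_5=1·184+67=251,  q_5=1·11+4=15
fundamental: x₁=251, y₁=15  (since 63001 − 280·225 = 1)
(x_2, y_2) = (251·251 + 280·15·15, 251·15 + 15·251) = (126001, 7530)
(x_3, y_3) = (251·126001 + 280·15·7530, 251·7530 + 15·126001) = (63252251, 3780045)
(x_4, y_4) = (251·63252251 + 280·15·3780045, 251·3780045 + 15·63252251) = (31752504001, 1897575060)
(x_5, y_5) = (251·31752504001 + 280·15·1897575060, 251·1897575060 + 15·31752504001) = (15939693756251, 952578900075)

251 15
126001 7530
63252251 3780045
31752504001 1897575060
15939693756251 952578900075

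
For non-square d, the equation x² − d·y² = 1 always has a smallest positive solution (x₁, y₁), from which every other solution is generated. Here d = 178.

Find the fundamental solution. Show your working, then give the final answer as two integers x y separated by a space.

√178 = [13; 2,1,12,1,2,26, …], period ℓ=6 (even) → k=5
k=0  a_k=13  p_k/q_k = 13/1
…
k=4  a_k=1  p_k/q_k = 547/41
k=5  a_k=2  p_k/q_k = 1601/120
→ (1601, 120).  Check: 1601²=2563201, 178·120²=2563200, difference 1.

1601 120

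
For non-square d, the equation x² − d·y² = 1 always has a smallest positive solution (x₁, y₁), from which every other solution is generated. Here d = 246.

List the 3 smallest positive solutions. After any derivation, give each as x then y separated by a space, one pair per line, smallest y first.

88805 5662
15772656049 1005627820
2801381440774085 178609557104538

d=246: √d = [15; 1,2,5,1,14,1,5,2,1,30] (ℓ=10, even), read p_9/q_9
a_0=15:  p_0=15·1+0=15,  q_0=15·0+1=1
…
a_4=1:  p_4=1·251+47=298,  q_4=1·16+3=19
a_5=14:  p_5=14·298+251=4423,  q_5=14·19+16=282
…
a_8=2:  p_8=2·28028+4721=60777,  q_8=2·1787+301=3875
a_9=1:  p_9=1·60777+28028=88805,  q_9=1·3875+1787=5662
fundamental: x₁=88805, y₁=5662  (since 7886328025 − 246·32058244 = 1)
n=2: (88805,5662)∘(88805,5662) = (88805·88805+246·5662·5662, 88805·5662+5662·88805) = (15772656049,1005627820)
n=3: (15772656049,1005627820)∘(88805,5662) = (88805·15772656049+246·5662·1005627820, 88805·1005627820+5662·15772656049) = (2801381440774085,178609557104538)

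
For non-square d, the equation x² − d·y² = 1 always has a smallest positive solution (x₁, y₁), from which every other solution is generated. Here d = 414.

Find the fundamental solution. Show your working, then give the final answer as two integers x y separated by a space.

24335 1196

d=414: √d = [20; 2,1,7,2,7,1,2,40] (ℓ=8, even), read p_7/q_7
a_0=20:  p_0=20·1+0=20,  q_0=20·0+1=1
…
a_2=1:  p_2=1·41+20=61,  q_2=1·2+1=3
a_3=7:  p_3=7·61+41=468,  q_3=7·3+2=23
a_4=2:  p_4=2·468+61=997,  q_4=2·23+3=49
…
a_6=1:  p_6=1·7447+997=8444,  q_6=1·366+49=415
a_7=2:  p_7=2·8444+7447=24335,  q_7=2·415+366=1196
(x₁, y₁) = (24335, 1196);  24335² − 414·1196² = 1 ✓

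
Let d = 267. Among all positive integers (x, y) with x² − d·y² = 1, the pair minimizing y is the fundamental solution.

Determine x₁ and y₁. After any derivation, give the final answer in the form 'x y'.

[16; 2,1,15,1,2,32] for √267; ℓ=6 ⇒ convergent index 5
step 0: (16, 1)  from 16·(1,0) + (0,1)
…
step 4: (817, 50)  from 1·(768,47) + (49,3)
step 5: (2402, 147)  from 2·(817,50) + (768,47)
(x₁, y₁) = (2402, 147);  2402² − 267·147² = 1 ✓

2402 147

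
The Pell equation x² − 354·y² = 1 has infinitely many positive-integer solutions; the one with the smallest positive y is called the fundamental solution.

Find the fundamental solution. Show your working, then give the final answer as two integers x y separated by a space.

258065 13716

√354 = [18; 1,4,2,2,18,2,2,4,1,36, …], period ℓ=10 (even) → k=9
i=0: a=18 ⇒ p=18, q=1
…
i=4: a=2 ⇒ p=508, q=27
i=5: a=18 ⇒ p=9351, q=497
i=6: a=2 ⇒ p=19210, q=1021
i=7: a=2 ⇒ p=47771, q=2539
i=8: a=4 ⇒ p=210294, q=11177
i=9: a=1 ⇒ p=258065, q=13716
→ (258065, 13716).  Check: 258065²=66597544225, 354·13716²=66597544224, difference 1.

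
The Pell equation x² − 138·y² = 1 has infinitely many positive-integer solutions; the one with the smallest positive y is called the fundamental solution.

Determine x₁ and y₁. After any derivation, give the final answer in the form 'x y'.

√138 → a₀=11, period (1,2,1,22); ℓ=4 even so k=3
a_0=11:  p_0=11·1+0=11,  q_0=11·0+1=1
a_1=1:  p_1=1·11+1=12,  q_1=1·1+0=1
a_2=2:  p_2=2·12+11=35,  q_2=2·1+1=3
a_3=1:  p_3=1·35+12=47,  q_3=1·3+1=4
(x₁, y₁) = (47, 4);  47² − 138·4² = 1 ✓

47 4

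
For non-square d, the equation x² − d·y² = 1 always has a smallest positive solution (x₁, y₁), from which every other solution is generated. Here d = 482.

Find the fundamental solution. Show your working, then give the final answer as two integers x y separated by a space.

√482 = [21; 1,20,1,42, …], period ℓ=4 (even) → k=3
i=0: a=21 ⇒ p=21, q=1
i=1: a=1 ⇒ p=22, q=1
i=2: a=20 ⇒ p=461, q=21
i=3: a=1 ⇒ p=483, q=22
→ (483, 22).  Check: 483²=233289, 482·22²=233288, difference 1.

483 22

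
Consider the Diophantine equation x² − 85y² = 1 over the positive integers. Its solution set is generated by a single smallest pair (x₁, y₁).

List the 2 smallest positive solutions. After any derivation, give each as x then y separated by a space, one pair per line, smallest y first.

√85 → a₀=9, period (4,1,1,4,18); ℓ=5 odd so k=9
step 0: (9, 1)  from 9·(1,0) + (0,1)
step 1: (37, 4)  from 4·(9,1) + (1,0)
…
step 5: (6887, 747)  from 18·(378,41) + (83,9)
step 6: (27926, 3029)  from 4·(6887,747) + (378,41)
…
step 8: (62739, 6805)  from 1·(34813,3776) + (27926,3029)
step 9: (285769, 30996)  from 4·(62739,6805) + (34813,3776)
→ (285769, 30996).  Check: 285769²=81663921361, 85·30996²=81663921360, difference 1.
(x_2, y_2) = (285769·285769 + 85·30996·30996, 285769·30996 + 30996·285769) = (163327842721, 17715391848)

285769 30996
163327842721 17715391848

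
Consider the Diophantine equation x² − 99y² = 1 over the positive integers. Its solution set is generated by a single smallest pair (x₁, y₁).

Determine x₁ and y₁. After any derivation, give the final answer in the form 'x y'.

10 1

√99 → a₀=9, period (1,18); ℓ=2 even so k=1
a_0=9:  p_0=9·1+0=9,  q_0=9·0+1=1
a_1=1:  p_1=1·9+1=10,  q_1=1·1+0=1
fundamental: x₁=10, y₁=1  (since 100 − 99·1 = 1)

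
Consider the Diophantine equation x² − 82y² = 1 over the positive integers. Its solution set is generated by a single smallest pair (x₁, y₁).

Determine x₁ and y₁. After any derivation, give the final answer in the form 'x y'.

163 18

√82 = [9; 18, …], period ℓ=1 (odd) → k=1
k=0  a_k=9  p_k/q_k = 9/1
k=1  a_k=18  p_k/q_k = 163/18
(x₁, y₁) = (163, 18);  163² − 82·18² = 1 ✓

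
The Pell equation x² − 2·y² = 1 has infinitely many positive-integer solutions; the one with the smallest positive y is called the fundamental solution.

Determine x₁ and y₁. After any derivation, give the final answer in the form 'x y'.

d=2: √d = [1; 2] (ℓ=1, odd), read p_1/q_1
k=0  a_k=1  p_k/q_k = 1/1
k=1  a_k=2  p_k/q_k = 3/2
(x₁, y₁) = (3, 2);  3² − 2·2² = 1 ✓

3 2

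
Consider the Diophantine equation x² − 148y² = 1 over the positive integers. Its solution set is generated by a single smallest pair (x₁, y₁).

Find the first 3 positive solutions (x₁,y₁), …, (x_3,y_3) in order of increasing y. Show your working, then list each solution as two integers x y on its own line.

√148 = [12; 6,24, …], period ℓ=2 (even) → k=1
k=0  a_k=12  p_k/q_k = 12/1
k=1  a_k=6  p_k/q_k = 73/6
fundamental: x₁=73, y₁=6  (since 5329 − 148·36 = 1)
(x_2, y_2) = (73·73 + 148·6·6, 73·6 + 6·73) = (10657, 876)
(x_3, y_3) = (73·10657 + 148·6·876, 73·876 + 6·10657) = (1555849, 127890)

73 6
10657 876
1555849 127890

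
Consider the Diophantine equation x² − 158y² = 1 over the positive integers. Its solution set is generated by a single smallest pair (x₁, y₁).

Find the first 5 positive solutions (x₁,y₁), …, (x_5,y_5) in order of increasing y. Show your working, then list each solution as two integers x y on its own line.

7743 616
119908097 9539376
1856896782399 147726776120
28755903452322817 2287696845454944
445313919005774361663 35427273200988486664

[12; 1,1,3,12,3,1,1,24] for √158; ℓ=8 ⇒ convergent index 7
i=0: a=12 ⇒ p=12, q=1
…
i=6: a=1 ⇒ p=4412, q=351
i=7: a=1 ⇒ p=7743, q=616
fundamental: x₁=7743, y₁=616  (since 59954049 − 158·379456 = 1)
(7743+616√158)^2 = 119908097 + 9539376√158
(7743+616√158)^3 = 1856896782399 + 147726776120√158
(7743+616√158)^4 = 28755903452322817 + 2287696845454944√158
(7743+616√158)^5 = 445313919005774361663 + 35427273200988486664√158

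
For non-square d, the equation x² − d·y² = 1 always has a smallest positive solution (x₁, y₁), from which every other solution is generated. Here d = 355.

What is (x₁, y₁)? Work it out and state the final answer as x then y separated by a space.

954809 50676

d=355: √d = [18; 1,5,3,3,1,6,1,3,3,5,1,36] (ℓ=12, even), read p_11/q_11
i=0: a=18 ⇒ p=18, q=1
i=1: a=1 ⇒ p=19, q=1
i=2: a=5 ⇒ p=113, q=6
i=3: a=3 ⇒ p=358, q=19
i=4: a=3 ⇒ p=1187, q=63
…
i=9: a=3 ⇒ p=151391, q=8035
i=10: a=5 ⇒ p=803418, q=42641
i=11: a=1 ⇒ p=954809, q=50676
fundamental: x₁=954809, y₁=50676  (since 911660226481 − 355·2568056976 = 1)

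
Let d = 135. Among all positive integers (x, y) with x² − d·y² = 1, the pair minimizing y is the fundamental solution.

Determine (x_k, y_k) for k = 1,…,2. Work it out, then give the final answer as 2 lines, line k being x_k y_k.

d=135: √d = [11; 1,1,1,1,1,1,1,22] (ℓ=8, even), read p_7/q_7
a_0=11:  p_0=11·1+0=11,  q_0=11·0+1=1
a_1=1:  p_1=1·11+1=12,  q_1=1·1+0=1
…
a_4=1:  p_4=1·35+23=58,  q_4=1·3+2=5
a_5=1:  p_5=1·58+35=93,  q_5=1·5+3=8
a_6=1:  p_6=1·93+58=151,  q_6=1·8+5=13
a_7=1:  p_7=1·151+93=244,  q_7=1·13+8=21
(x₁, y₁) = (244, 21);  244² − 135·21² = 1 ✓
n=2: (244,21)∘(244,21) = (244·244+135·21·21, 244·21+21·244) = (119071,10248)

244 21
119071 10248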